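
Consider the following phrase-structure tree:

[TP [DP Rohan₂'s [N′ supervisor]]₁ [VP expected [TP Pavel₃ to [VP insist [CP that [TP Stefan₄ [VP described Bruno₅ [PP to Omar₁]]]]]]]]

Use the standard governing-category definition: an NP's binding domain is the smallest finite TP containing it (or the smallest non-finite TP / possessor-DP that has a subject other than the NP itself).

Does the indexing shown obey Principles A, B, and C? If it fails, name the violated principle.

Principle C

The two coindexed NPs are *[Rohan₂'s supervisor]₁* and *Omar₁*.
*Omar₁* is an R-expression. Principle C requires it to be free everywhere.
*[Rohan₂'s supervisor]₁* c-commands it and carries the same index.
The R-expression is bound → Principle C violation.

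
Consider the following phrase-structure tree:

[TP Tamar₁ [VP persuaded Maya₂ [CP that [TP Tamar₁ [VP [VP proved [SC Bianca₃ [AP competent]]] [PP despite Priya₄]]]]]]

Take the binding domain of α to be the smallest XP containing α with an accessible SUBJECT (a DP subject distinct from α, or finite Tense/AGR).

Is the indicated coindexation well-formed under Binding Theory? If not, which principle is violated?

Principle C

The two coindexed NPs are *Tamar₁* (the lower occurrence) and *Tamar₁* (the higher occurrence).
*Tamar₁* (the lower occurrence) is an R-expression. Principle C requires it to be free everywhere.
*Tamar₁* (the higher occurrence) c-commands it and carries the same index.
The R-expression is bound → Principle C violation.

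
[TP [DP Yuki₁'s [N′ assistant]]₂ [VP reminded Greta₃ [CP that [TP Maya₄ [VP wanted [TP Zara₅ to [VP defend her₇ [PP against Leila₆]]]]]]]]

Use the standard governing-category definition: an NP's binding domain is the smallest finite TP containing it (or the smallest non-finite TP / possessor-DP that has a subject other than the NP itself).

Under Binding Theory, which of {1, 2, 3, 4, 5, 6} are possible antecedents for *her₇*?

{1, 2, 3, 4}

*her* is a pronoun, so Principle B applies: it must be free in its binding domain.
Binding domain of *her₇*: the embedded TP, whose subject is Zara₅.
*Yuki₁* and the pronoun do not c-command one another → neither Principle B nor Principle C is at stake; coindexation permitted.
*[Yuki₁'s assistant]₂* c-commands the pronoun but from outside its binding domain, and is not c-commanded by it → coindexation permitted.
*Greta₃* c-commands the pronoun but from outside its binding domain, and is not c-commanded by it → coindexation permitted.
*Maya₄* c-commands the pronoun but from outside its binding domain, and is not c-commanded by it → coindexation permitted.
*Zara₅* c-commands the pronoun within its binding domain → coindexation would violate Principle B.
*Leila₆*: the pronoun c-commands this R-expression → coindexation would violate Principle C on *Leila₆*.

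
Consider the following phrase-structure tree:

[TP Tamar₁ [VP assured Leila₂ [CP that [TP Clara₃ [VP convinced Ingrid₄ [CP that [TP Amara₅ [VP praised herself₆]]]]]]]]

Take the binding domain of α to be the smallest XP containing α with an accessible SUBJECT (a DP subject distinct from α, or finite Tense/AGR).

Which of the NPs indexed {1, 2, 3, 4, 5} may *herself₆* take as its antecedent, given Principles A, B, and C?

{5}

*herself* is an anaphor, so Principle A applies: it must be bound in its binding domain.
Binding domain of *herself₆*: the embedded TP, whose subject is Amara₅.
*Tamar₁* c-commands the anaphor but is outside its binding domain → cannot satisfy Principle A.
*Leila₂* c-commands the anaphor but is outside its binding domain → cannot satisfy Principle A.
*Clara₃* c-commands the anaphor but is outside its binding domain → cannot satisfy Principle A.
*Ingrid₄* c-commands the anaphor but is outside its binding domain → cannot satisfy Principle A.
*Amara₅* c-commands the anaphor within its binding domain → licit binder.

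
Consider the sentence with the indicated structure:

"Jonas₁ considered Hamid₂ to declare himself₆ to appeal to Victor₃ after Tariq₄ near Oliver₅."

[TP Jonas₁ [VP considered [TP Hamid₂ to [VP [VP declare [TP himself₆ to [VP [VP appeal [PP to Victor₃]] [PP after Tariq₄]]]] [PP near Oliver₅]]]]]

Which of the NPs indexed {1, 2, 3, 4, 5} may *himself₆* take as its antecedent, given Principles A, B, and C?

*himself* is an anaphor, so Principle A applies: it must be bound in its binding domain.
Binding domain of *himself₆*: the embedded TP, whose subject is Hamid₂.
*Jonas₁* c-commands the anaphor but is outside its binding domain → cannot satisfy Principle A.
*Hamid₂* c-commands the anaphor within its binding domain → licit binder.
*Victor₃* does not c-command the anaphor → cannot bind it.
*Tariq₄* does not c-command the anaphor → cannot bind it.
*Oliver₅* does not c-command the anaphor → cannot bind it.

{2}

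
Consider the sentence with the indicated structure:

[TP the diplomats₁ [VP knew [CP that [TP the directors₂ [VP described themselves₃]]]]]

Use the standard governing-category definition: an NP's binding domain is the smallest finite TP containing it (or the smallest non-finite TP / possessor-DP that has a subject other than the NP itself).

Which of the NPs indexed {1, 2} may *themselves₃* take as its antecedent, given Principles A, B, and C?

*themselves* is an anaphor, so Principle A applies: it must be bound in its binding domain.
Binding domain of *themselves₃*: the embedded TP, whose subject is the directors₂.
*the diplomats₁* c-commands the anaphor but is outside its binding domain → cannot satisfy Principle A.
*the directors₂* c-commands the anaphor within its binding domain → licit binder.

{2}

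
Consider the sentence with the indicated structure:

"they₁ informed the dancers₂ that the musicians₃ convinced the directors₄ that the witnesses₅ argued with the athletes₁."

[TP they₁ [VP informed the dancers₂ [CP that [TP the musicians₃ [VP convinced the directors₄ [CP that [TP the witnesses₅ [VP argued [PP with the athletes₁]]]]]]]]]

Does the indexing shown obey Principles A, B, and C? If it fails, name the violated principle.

The two coindexed NPs are *they₁* and *the athletes₁*.
*the athletes₁* is an R-expression. Principle C requires it to be free everywhere.
*they₁* c-commands it and carries the same index.
The R-expression is bound → Principle C violation.

Principle C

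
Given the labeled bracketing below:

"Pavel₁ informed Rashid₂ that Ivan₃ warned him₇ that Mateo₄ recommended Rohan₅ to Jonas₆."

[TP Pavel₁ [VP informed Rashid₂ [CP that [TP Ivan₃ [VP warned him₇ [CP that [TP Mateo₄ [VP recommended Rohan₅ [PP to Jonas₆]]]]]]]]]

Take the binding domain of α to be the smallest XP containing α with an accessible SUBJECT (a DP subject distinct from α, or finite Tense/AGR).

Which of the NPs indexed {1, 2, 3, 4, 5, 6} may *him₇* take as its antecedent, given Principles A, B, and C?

{1, 2}

*him* is a pronoun, so Principle B applies: it must be free in its binding domain.
Binding domain of *him₇*: the embedded TP, whose subject is Ivan₃.
*Pavel₁* c-commands the pronoun but from outside its binding domain, and is not c-commanded by it → coindexation permitted.
*Rashid₂* c-commands the pronoun but from outside its binding domain, and is not c-commanded by it → coindexation permitted.
*Ivan₃* c-commands the pronoun within its binding domain → coindexation would violate Principle B.
*Mateo₄*: the pronoun c-commands this R-expression → coindexation would violate Principle C on *Mateo₄*.
*Rohan₅*: the pronoun c-commands this R-expression → coindexation would violate Principle C on *Rohan₅*.
*Jonas₆*: the pronoun c-commands this R-expression → coindexation would violate Principle C on *Jonas₆*.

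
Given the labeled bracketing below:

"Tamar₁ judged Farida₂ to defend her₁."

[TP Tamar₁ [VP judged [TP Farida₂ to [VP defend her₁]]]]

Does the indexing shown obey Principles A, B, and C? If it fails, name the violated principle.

The two coindexed NPs are *Tamar₁* and *her₁*.
*her₁* is a pronoun; its binding domain is the embedded TP, whose subject is Farida₂. Within that domain it is c-commanded only by *Farida₂*, which carries a different index — the pronoun is free locally, so Principle B holds.
*Tamar₁* is an R-expression; *her₁* does not c-command it, and no other NP shares its index, so Principle C is satisfied.
All principles are respected.

grammatical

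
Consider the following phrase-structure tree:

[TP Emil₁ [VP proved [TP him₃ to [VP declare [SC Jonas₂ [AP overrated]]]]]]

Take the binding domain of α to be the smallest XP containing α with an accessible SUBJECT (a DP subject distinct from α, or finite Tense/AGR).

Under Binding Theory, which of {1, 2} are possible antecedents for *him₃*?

none

*him* is a pronoun, so Principle B applies: it must be free in its binding domain.
Binding domain of *him₃*: the matrix TP, whose subject is Emil₁.
*Emil₁* c-commands the pronoun within its binding domain → coindexation would violate Principle B.
*Jonas₂*: the pronoun c-commands this R-expression → coindexation would violate Principle C on *Jonas₂*.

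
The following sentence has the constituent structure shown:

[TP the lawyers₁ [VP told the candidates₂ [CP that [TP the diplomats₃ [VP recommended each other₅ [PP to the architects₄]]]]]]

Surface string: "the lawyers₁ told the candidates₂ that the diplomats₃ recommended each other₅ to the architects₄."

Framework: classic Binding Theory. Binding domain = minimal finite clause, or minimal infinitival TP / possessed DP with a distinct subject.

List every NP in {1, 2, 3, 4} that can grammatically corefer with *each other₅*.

{3}

*each other* is an anaphor, so Principle A applies: it must be bound in its binding domain.
Binding domain of *each other₅*: the embedded TP, whose subject is the diplomats₃.
*the lawyers₁* c-commands the anaphor but is outside its binding domain → cannot satisfy Principle A.
*the candidates₂* c-commands the anaphor but is outside its binding domain → cannot satisfy Principle A.
*the diplomats₃* c-commands the anaphor within its binding domain → licit binder.
*the architects₄* does not c-command the anaphor → cannot bind it.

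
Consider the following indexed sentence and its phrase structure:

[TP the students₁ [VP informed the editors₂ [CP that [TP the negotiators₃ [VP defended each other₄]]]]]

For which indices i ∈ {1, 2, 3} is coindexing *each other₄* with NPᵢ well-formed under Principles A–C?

*each other* is an anaphor, so Principle A applies: it must be bound in its binding domain.
Binding domain of *each other₄*: the embedded TP, whose subject is the negotiators₃.
*the students₁* c-commands the anaphor but is outside its binding domain → cannot satisfy Principle A.
*the editors₂* c-commands the anaphor but is outside its binding domain → cannot satisfy Principle A.
*the negotiators₃* c-commands the anaphor within its binding domain → licit binder.

{3}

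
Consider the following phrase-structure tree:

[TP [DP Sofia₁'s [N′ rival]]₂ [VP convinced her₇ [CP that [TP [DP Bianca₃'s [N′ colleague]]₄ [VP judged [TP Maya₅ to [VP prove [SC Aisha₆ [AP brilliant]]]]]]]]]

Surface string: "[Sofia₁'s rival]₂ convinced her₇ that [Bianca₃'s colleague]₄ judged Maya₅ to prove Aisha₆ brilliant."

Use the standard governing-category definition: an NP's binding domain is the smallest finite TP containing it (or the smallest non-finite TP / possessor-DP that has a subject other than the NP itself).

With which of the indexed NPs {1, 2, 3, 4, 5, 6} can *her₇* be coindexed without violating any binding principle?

*her* is a pronoun, so Principle B applies: it must be free in its binding domain.
Binding domain of *her₇*: the matrix TP, whose subject is [Sofia₁'s rival]₂.
*Sofia₁* and the pronoun do not c-command one another → neither Principle B nor Principle C is at stake; coindexation permitted.
*[Sofia₁'s rival]₂* c-commands the pronoun within its binding domain → coindexation would violate Principle B.
*Bianca₃*: the pronoun c-commands this R-expression → coindexation would violate Principle C on *Bianca₃*.
*[Bianca₃'s colleague]₄*: the pronoun c-commands this R-expression → coindexation would violate Principle C on *[Bianca₃'s colleague]₄*.
*Maya₅*: the pronoun c-commands this R-expression → coindexation would violate Principle C on *Maya₅*.
*Aisha₆*: the pronoun c-commands this R-expression → coindexation would violate Principle C on *Aisha₆*.

{1}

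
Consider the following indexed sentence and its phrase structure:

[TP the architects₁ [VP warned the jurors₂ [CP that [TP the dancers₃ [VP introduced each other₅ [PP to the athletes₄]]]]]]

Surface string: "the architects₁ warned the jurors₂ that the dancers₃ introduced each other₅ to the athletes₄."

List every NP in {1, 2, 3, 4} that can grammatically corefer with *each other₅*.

{3}

*each other* is an anaphor, so Principle A applies: it must be bound in its binding domain.
Binding domain of *each other₅*: the embedded TP, whose subject is the dancers₃.
*the architects₁* c-commands the anaphor but is outside its binding domain → cannot satisfy Principle A.
*the jurors₂* c-commands the anaphor but is outside its binding domain → cannot satisfy Principle A.
*the dancers₃* c-commands the anaphor within its binding domain → licit binder.
*the athletes₄* does not c-command the anaphor → cannot bind it.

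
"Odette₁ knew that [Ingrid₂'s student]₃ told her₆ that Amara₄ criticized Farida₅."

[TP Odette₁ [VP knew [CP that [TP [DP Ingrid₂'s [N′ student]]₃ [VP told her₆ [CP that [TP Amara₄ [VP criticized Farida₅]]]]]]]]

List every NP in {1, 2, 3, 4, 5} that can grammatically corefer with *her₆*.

*her* is a pronoun, so Principle B applies: it must be free in its binding domain.
Binding domain of *her₆*: the embedded TP, whose subject is [Ingrid₂'s student]₃.
*Odette₁* c-commands the pronoun but from outside its binding domain, and is not c-commanded by it → coindexation permitted.
*Ingrid₂* and the pronoun do not c-command one another → neither Principle B nor Principle C is at stake; coindexation permitted.
*[Ingrid₂'s student]₃* c-commands the pronoun within its binding domain → coindexation would violate Principle B.
*Amara₄*: the pronoun c-commands this R-expression → coindexation would violate Principle C on *Amara₄*.
*Farida₅*: the pronoun c-commands this R-expression → coindexation would violate Principle C on *Farida₅*.

{1, 2}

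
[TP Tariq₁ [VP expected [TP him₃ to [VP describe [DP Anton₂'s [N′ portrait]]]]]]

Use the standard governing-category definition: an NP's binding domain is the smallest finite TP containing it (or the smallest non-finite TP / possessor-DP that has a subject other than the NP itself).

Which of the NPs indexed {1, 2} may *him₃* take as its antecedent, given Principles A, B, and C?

*him* is a pronoun, so Principle B applies: it must be free in its binding domain.
Binding domain of *him₃*: the matrix TP, whose subject is Tariq₁.
*Tariq₁* c-commands the pronoun within its binding domain → coindexation would violate Principle B.
*Anton₂*: the pronoun c-commands this R-expression → coindexation would violate Principle C on *Anton₂*.

none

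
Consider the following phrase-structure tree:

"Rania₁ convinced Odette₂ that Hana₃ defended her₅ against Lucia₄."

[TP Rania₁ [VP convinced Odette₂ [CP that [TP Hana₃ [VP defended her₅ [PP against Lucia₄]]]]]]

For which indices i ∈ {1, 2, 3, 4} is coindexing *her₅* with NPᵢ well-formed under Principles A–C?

{1, 2}

*her* is a pronoun, so Principle B applies: it must be free in its binding domain.
Binding domain of *her₅*: the embedded TP, whose subject is Hana₃.
*Rania₁* c-commands the pronoun but from outside its binding domain, and is not c-commanded by it → coindexation permitted.
*Odette₂* c-commands the pronoun but from outside its binding domain, and is not c-commanded by it → coindexation permitted.
*Hana₃* c-commands the pronoun within its binding domain → coindexation would violate Principle B.
*Lucia₄*: the pronoun c-commands this R-expression → coindexation would violate Principle C on *Lucia₄*.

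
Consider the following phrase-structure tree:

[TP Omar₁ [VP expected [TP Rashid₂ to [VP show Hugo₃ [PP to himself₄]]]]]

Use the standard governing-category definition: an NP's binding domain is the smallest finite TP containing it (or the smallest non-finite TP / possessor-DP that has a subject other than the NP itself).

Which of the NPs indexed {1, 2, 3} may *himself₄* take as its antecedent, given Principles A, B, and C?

{2, 3}

*himself* is an anaphor, so Principle A applies: it must be bound in its binding domain.
Binding domain of *himself₄*: the embedded TP, whose subject is Rashid₂.
*Omar₁* c-commands the anaphor but is outside its binding domain → cannot satisfy Principle A.
*Rashid₂* c-commands the anaphor within its binding domain → licit binder.
*Hugo₃* c-commands the anaphor within its binding domain → licit binder.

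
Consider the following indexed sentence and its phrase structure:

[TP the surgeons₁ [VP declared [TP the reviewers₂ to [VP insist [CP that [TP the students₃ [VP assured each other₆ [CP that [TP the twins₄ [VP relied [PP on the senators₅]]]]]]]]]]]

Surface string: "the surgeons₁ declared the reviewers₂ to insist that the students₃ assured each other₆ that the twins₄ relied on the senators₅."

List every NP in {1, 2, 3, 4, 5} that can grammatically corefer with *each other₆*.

*each other* is an anaphor, so Principle A applies: it must be bound in its binding domain.
Binding domain of *each other₆*: the embedded TP, whose subject is the students₃.
*the surgeons₁* c-commands the anaphor but is outside its binding domain → cannot satisfy Principle A.
*the reviewers₂* c-commands the anaphor but is outside its binding domain → cannot satisfy Principle A.
*the students₃* c-commands the anaphor within its binding domain → licit binder.
*the twins₄* does not c-command the anaphor → cannot bind it.
*the senators₅* does not c-command the anaphor → cannot bind it.

{3}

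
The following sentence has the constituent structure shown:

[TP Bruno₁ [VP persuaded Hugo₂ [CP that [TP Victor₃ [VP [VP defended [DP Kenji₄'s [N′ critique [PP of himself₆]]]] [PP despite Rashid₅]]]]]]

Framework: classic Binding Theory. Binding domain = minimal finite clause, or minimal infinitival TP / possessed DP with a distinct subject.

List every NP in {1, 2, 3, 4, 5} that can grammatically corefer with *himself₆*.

*himself* is an anaphor, so Principle A applies: it must be bound in its binding domain.
Binding domain of *himself₆*: the possessed DP, whose subject is Kenji₄.
*Bruno₁* c-commands the anaphor but is outside its binding domain → cannot satisfy Principle A.
*Hugo₂* c-commands the anaphor but is outside its binding domain → cannot satisfy Principle A.
*Victor₃* c-commands the anaphor but is outside its binding domain → cannot satisfy Principle A.
*Kenji₄* c-commands the anaphor within its binding domain → licit binder.
*Rashid₅* does not c-command the anaphor → cannot bind it.

{4}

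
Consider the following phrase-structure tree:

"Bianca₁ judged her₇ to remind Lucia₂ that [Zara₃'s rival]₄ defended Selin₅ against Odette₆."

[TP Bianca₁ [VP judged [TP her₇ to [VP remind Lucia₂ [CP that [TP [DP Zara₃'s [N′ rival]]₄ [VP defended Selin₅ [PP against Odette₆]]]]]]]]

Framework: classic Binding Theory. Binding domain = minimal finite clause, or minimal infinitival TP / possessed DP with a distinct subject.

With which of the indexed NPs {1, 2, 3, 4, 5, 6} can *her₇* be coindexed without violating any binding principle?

*her* is a pronoun, so Principle B applies: it must be free in its binding domain.
Binding domain of *her₇*: the matrix TP, whose subject is Bianca₁.
*Bianca₁* c-commands the pronoun within its binding domain → coindexation would violate Principle B.
*Lucia₂*: the pronoun c-commands this R-expression → coindexation would violate Principle C on *Lucia₂*.
*Zara₃*: the pronoun c-commands this R-expression → coindexation would violate Principle C on *Zara₃*.
*[Zara₃'s rival]₄*: the pronoun c-commands this R-expression → coindexation would violate Principle C on *[Zara₃'s rival]₄*.
*Selin₅*: the pronoun c-commands this R-expression → coindexation would violate Principle C on *Selin₅*.
*Odette₆*: the pronoun c-commands this R-expression → coindexation would violate Principle C on *Odette₆*.

none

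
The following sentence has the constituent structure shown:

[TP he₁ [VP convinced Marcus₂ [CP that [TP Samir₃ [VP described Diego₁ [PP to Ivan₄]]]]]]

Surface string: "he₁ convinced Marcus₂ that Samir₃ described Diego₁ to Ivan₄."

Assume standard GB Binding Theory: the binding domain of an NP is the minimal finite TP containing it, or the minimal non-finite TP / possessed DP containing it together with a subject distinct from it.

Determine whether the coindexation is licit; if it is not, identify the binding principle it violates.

The two coindexed NPs are *he₁* and *Diego₁*.
*Diego₁* is an R-expression. Principle C requires it to be free everywhere.
*he₁* c-commands it and carries the same index.
The R-expression is bound → Principle C violation.

Principle C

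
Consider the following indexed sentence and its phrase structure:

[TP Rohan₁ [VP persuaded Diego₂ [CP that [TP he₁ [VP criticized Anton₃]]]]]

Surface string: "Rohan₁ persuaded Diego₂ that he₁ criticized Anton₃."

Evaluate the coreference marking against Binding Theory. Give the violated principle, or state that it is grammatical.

grammatical

The two coindexed NPs are *Rohan₁* and *he₁*.
*he₁* is a pronoun; nothing c-commands it within its binding domain (the embedded TP.), so Principle B holds trivially.
*Rohan₁* is an R-expression; *he₁* does not c-command it, and no other NP shares its index, so Principle C is satisfied.
All principles are respected.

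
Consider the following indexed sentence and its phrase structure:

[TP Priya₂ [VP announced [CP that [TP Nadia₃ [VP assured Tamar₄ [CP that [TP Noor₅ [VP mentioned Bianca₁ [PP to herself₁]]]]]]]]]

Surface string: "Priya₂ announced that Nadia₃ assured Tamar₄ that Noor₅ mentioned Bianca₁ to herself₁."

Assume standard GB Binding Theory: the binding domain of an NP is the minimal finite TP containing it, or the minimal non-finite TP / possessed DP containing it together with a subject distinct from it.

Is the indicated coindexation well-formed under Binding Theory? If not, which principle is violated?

The two coindexed NPs are *Bianca₁* and *herself₁*.
*herself₁* is an anaphor; its binding domain is the embedded TP, whose subject is Noor₅. *Bianca₁* c-commands it within that domain and shares its index, so Principle A is satisfied.
*Bianca₁* is an R-expression; *herself₁* does not c-command it, and no other NP shares its index, so Principle C is satisfied.
All principles are respected.

grammatical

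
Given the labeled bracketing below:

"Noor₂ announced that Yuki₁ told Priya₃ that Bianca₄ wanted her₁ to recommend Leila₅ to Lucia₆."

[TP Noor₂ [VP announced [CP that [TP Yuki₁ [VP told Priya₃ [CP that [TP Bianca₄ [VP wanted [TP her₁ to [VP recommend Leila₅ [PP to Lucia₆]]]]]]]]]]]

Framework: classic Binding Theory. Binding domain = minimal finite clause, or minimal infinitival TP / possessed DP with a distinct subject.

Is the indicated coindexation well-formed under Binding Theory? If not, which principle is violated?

grammatical

The two coindexed NPs are *Yuki₁* and *her₁*.
*her₁* is a pronoun; its binding domain is the embedded TP, whose subject is Bianca₄. Within that domain it is c-commanded only by *Bianca₄*, which carries a different index — the pronoun is free locally, so Principle B holds.
*Yuki₁* is an R-expression; *her₁* does not c-command it, and no other NP shares its index, so Principle C is satisfied.
All principles are respected.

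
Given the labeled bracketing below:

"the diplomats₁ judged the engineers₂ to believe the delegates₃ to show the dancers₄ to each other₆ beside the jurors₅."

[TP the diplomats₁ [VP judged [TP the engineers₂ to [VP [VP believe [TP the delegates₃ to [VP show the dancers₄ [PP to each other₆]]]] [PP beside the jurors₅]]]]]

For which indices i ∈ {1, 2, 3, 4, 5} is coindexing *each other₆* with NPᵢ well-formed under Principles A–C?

*each other* is an anaphor, so Principle A applies: it must be bound in its binding domain.
Binding domain of *each other₆*: the embedded TP, whose subject is the delegates₃.
*the diplomats₁* c-commands the anaphor but is outside its binding domain → cannot satisfy Principle A.
*the engineers₂* c-commands the anaphor but is outside its binding domain → cannot satisfy Principle A.
*the delegates₃* c-commands the anaphor within its binding domain → licit binder.
*the dancers₄* c-commands the anaphor within its binding domain → licit binder.
*the jurors₅* does not c-command the anaphor → cannot bind it.

{3, 4}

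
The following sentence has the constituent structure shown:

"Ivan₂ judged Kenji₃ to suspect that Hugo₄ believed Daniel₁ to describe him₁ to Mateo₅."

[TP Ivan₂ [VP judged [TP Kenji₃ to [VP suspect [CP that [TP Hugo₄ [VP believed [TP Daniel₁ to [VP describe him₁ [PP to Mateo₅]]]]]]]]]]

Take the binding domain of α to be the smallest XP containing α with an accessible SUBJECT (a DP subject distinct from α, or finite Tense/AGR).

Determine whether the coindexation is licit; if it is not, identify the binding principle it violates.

The two coindexed NPs are *Daniel₁* and *him₁*.
*him₁* is a pronoun. Its binding domain is the embedded TP, whose subject is Daniel₁.
*Daniel₁* c-commands it within that domain and carries the same index.
The pronoun is locally bound → Principle B violation.

Principle B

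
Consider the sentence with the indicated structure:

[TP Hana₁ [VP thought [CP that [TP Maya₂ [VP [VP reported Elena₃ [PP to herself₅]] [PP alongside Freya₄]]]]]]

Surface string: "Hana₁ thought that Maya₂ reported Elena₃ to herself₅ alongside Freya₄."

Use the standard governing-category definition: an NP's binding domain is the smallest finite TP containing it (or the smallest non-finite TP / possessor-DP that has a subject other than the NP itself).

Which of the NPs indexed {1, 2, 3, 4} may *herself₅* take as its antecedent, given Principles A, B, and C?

{2, 3}

*herself* is an anaphor, so Principle A applies: it must be bound in its binding domain.
Binding domain of *herself₅*: the embedded TP, whose subject is Maya₂.
*Hana₁* c-commands the anaphor but is outside its binding domain → cannot satisfy Principle A.
*Maya₂* c-commands the anaphor within its binding domain → licit binder.
*Elena₃* c-commands the anaphor within its binding domain → licit binder.
*Freya₄* does not c-command the anaphor → cannot bind it.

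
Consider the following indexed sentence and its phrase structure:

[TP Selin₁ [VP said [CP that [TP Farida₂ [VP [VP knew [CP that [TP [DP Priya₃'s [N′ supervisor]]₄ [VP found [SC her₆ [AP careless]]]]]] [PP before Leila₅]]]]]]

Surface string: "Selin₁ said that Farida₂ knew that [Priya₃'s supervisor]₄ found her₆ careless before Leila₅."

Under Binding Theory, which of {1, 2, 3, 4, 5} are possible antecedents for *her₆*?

*her* is a pronoun, so Principle B applies: it must be free in its binding domain.
Binding domain of *her₆*: the embedded TP, whose subject is [Priya₃'s supervisor]₄.
*Selin₁* c-commands the pronoun but from outside its binding domain, and is not c-commanded by it → coindexation permitted.
*Farida₂* c-commands the pronoun but from outside its binding domain, and is not c-commanded by it → coindexation permitted.
*Priya₃* and the pronoun do not c-command one another → neither Principle B nor Principle C is at stake; coindexation permitted.
*[Priya₃'s supervisor]₄* c-commands the pronoun within its binding domain → coindexation would violate Principle B.
*Leila₅* and the pronoun do not c-command one another → neither Principle B nor Principle C is at stake; coindexation permitted.

{1, 2, 3, 5}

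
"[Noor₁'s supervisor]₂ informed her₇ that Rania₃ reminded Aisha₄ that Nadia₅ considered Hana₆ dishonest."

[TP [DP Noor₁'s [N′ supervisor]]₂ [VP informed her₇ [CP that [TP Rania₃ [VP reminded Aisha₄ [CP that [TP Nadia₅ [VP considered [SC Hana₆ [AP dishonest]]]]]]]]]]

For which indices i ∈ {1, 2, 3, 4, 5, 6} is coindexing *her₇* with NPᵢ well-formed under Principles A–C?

{1}

*her* is a pronoun, so Principle B applies: it must be free in its binding domain.
Binding domain of *her₇*: the matrix TP, whose subject is [Noor₁'s supervisor]₂.
*Noor₁* and the pronoun do not c-command one another → neither Principle B nor Principle C is at stake; coindexation permitted.
*[Noor₁'s supervisor]₂* c-commands the pronoun within its binding domain → coindexation would violate Principle B.
*Rania₃*: the pronoun c-commands this R-expression → coindexation would violate Principle C on *Rania₃*.
*Aisha₄*: the pronoun c-commands this R-expression → coindexation would violate Principle C on *Aisha₄*.
*Nadia₅*: the pronoun c-commands this R-expression → coindexation would violate Principle C on *Nadia₅*.
*Hana₆*: the pronoun c-commands this R-expression → coindexation would violate Principle C on *Hana₆*.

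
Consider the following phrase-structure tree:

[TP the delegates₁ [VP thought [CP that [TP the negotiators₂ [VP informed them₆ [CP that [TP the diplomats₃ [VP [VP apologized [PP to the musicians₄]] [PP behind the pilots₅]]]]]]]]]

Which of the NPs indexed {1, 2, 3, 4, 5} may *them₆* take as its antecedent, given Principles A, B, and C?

*them* is a pronoun, so Principle B applies: it must be free in its binding domain.
Binding domain of *them₆*: the embedded TP, whose subject is the negotiators₂.
*the delegates₁* c-commands the pronoun but from outside its binding domain, and is not c-commanded by it → coindexation permitted.
*the negotiators₂* c-commands the pronoun within its binding domain → coindexation would violate Principle B.
*the diplomats₃*: the pronoun c-commands this R-expression → coindexation would violate Principle C on *the diplomats₃*.
*the musicians₄*: the pronoun c-commands this R-expression → coindexation would violate Principle C on *the musicians₄*.
*the pilots₅*: the pronoun c-commands this R-expression → coindexation would violate Principle C on *the pilots₅*.

{1}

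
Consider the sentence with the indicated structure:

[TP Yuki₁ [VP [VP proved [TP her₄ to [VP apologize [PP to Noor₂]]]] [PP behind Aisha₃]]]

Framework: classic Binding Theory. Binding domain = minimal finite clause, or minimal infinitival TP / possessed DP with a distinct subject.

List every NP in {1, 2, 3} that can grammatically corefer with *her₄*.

{3}

*her* is a pronoun, so Principle B applies: it must be free in its binding domain.
Binding domain of *her₄*: the matrix TP, whose subject is Yuki₁.
*Yuki₁* c-commands the pronoun within its binding domain → coindexation would violate Principle B.
*Noor₂*: the pronoun c-commands this R-expression → coindexation would violate Principle C on *Noor₂*.
*Aisha₃* and the pronoun do not c-command one another → neither Principle B nor Principle C is at stake; coindexation permitted.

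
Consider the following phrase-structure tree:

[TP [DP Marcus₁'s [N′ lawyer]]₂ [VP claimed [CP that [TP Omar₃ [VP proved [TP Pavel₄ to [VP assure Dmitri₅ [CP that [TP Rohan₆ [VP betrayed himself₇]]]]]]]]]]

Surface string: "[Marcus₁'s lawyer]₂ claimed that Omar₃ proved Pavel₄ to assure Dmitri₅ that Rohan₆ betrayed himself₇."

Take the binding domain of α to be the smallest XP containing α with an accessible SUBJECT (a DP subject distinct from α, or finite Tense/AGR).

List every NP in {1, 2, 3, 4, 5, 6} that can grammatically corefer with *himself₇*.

{6}

*himself* is an anaphor, so Principle A applies: it must be bound in its binding domain.
Binding domain of *himself₇*: the embedded TP, whose subject is Rohan₆.
*Marcus₁* does not c-command the anaphor → cannot bind it.
*[Marcus₁'s lawyer]₂* c-commands the anaphor but is outside its binding domain → cannot satisfy Principle A.
*Omar₃* c-commands the anaphor but is outside its binding domain → cannot satisfy Principle A.
*Pavel₄* c-commands the anaphor but is outside its binding domain → cannot satisfy Principle A.
*Dmitri₅* c-commands the anaphor but is outside its binding domain → cannot satisfy Principle A.
*Rohan₆* c-commands the anaphor within its binding domain → licit binder.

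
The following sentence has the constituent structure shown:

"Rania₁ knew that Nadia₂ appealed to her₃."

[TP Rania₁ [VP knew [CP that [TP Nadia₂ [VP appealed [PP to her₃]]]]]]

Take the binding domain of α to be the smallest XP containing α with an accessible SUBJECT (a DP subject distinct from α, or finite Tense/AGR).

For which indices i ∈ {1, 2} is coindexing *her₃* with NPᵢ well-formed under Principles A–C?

*her* is a pronoun, so Principle B applies: it must be free in its binding domain.
Binding domain of *her₃*: the embedded TP, whose subject is Nadia₂.
*Rania₁* c-commands the pronoun but from outside its binding domain, and is not c-commanded by it → coindexation permitted.
*Nadia₂* c-commands the pronoun within its binding domain → coindexation would violate Principle B.

{1}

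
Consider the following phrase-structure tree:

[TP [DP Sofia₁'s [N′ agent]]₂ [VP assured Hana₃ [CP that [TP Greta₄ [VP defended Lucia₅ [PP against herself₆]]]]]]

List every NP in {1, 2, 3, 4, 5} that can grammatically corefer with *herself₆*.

{4, 5}

*herself* is an anaphor, so Principle A applies: it must be bound in its binding domain.
Binding domain of *herself₆*: the embedded TP, whose subject is Greta₄.
*Sofia₁* does not c-command the anaphor → cannot bind it.
*[Sofia₁'s agent]₂* c-commands the anaphor but is outside its binding domain → cannot satisfy Principle A.
*Hana₃* c-commands the anaphor but is outside its binding domain → cannot satisfy Principle A.
*Greta₄* c-commands the anaphor within its binding domain → licit binder.
*Lucia₅* c-commands the anaphor within its binding domain → licit binder.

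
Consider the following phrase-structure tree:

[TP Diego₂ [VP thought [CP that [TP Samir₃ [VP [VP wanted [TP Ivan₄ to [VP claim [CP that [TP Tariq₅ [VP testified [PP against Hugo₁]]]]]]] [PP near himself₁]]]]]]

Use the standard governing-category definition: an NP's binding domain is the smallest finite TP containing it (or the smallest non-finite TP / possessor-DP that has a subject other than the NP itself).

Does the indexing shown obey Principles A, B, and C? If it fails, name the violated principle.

The two coindexed NPs are *Hugo₁* and *himself₁*.
*himself₁* is an anaphor. Principle A requires it to be bound within its binding domain — the embedded TP, whose subject is Samir₃.
Within that domain it is c-commanded by *Samir₃*, which does not share its index.
*Hugo₁* does not c-command the anaphor at all.
The anaphor is unbound in its domain → Principle A violation.

Principle A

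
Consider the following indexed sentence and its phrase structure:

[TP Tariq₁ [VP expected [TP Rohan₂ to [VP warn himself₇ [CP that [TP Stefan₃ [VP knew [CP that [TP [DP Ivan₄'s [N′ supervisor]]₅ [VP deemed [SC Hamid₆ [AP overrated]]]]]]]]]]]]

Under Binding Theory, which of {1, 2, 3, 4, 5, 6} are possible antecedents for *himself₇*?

*himself* is an anaphor, so Principle A applies: it must be bound in its binding domain.
Binding domain of *himself₇*: the embedded TP, whose subject is Rohan₂.
*Tariq₁* c-commands the anaphor but is outside its binding domain → cannot satisfy Principle A.
*Rohan₂* c-commands the anaphor within its binding domain → licit binder.
*Stefan₃* does not c-command the anaphor → cannot bind it.
*Ivan₄* does not c-command the anaphor → cannot bind it.
*[Ivan₄'s supervisor]₅* does not c-command the anaphor → cannot bind it.
*Hamid₆* does not c-command the anaphor → cannot bind it.

{2}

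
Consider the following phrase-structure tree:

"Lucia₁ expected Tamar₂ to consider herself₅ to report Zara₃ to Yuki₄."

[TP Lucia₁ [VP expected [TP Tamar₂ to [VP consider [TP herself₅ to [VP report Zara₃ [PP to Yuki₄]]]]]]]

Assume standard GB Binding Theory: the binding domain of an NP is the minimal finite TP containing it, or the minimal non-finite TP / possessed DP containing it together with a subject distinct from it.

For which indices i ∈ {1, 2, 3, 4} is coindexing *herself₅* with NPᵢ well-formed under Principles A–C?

*herself* is an anaphor, so Principle A applies: it must be bound in its binding domain.
Binding domain of *herself₅*: the embedded TP, whose subject is Tamar₂.
*Lucia₁* c-commands the anaphor but is outside its binding domain → cannot satisfy Principle A.
*Tamar₂* c-commands the anaphor within its binding domain → licit binder.
*Zara₃* does not c-command the anaphor → cannot bind it.
*Yuki₄* does not c-command the anaphor → cannot bind it.

{2}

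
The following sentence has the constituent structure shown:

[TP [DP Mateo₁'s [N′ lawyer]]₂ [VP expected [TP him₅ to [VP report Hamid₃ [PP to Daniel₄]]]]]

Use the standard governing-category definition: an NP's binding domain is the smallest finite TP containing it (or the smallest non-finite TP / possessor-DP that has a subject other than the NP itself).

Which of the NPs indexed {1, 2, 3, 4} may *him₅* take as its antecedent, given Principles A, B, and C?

{1}

*him* is a pronoun, so Principle B applies: it must be free in its binding domain.
Binding domain of *him₅*: the matrix TP, whose subject is [Mateo₁'s lawyer]₂.
*Mateo₁* and the pronoun do not c-command one another → neither Principle B nor Principle C is at stake; coindexation permitted.
*[Mateo₁'s lawyer]₂* c-commands the pronoun within its binding domain → coindexation would violate Principle B.
*Hamid₃*: the pronoun c-commands this R-expression → coindexation would violate Principle C on *Hamid₃*.
*Daniel₄*: the pronoun c-commands this R-expression → coindexation would violate Principle C on *Daniel₄*.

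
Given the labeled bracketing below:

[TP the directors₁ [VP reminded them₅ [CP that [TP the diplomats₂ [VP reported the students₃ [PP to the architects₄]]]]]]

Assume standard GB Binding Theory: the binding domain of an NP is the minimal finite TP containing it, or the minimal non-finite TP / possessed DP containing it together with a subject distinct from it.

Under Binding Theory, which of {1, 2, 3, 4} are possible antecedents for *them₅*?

*them* is a pronoun, so Principle B applies: it must be free in its binding domain.
Binding domain of *them₅*: the matrix TP, whose subject is the directors₁.
*the directors₁* c-commands the pronoun within its binding domain → coindexation would violate Principle B.
*the diplomats₂*: the pronoun c-commands this R-expression → coindexation would violate Principle C on *the diplomats₂*.
*the students₃*: the pronoun c-commands this R-expression → coindexation would violate Principle C on *the students₃*.
*the architects₄*: the pronoun c-commands this R-expression → coindexation would violate Principle C on *the architects₄*.

none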